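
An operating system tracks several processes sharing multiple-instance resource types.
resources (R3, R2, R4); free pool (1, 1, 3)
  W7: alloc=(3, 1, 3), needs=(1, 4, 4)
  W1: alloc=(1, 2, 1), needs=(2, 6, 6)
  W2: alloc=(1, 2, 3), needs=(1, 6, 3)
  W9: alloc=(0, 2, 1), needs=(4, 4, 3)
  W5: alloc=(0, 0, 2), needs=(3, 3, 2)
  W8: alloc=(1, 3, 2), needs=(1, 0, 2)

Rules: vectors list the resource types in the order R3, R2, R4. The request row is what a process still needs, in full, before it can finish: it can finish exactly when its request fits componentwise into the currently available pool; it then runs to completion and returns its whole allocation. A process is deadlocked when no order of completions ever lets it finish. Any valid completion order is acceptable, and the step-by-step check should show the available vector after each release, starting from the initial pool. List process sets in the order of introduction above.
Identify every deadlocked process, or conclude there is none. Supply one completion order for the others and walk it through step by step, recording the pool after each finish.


Nothing here is deadlocked.
Key observation: there is always a runnable process — W8 first — so the state unwinds completely.
One completion order for the rest: W8, W7, W5, W9, W2, W1. Step-by-step check:
  pool = (1, 1, 3)
  W8: need (1, 0, 2) fits (1, 1, 3); releases (1, 3, 2), pool now (2, 4, 5)
  W7: need (1, 4, 4) fits (2, 4, 5); releases (3, 1, 3), pool now (5, 5, 8)
  W5: need (3, 3, 2) fits (5, 5, 8); releases (0, 0, 2), pool now (5, 5, 10)
  W9: need (4, 4, 3) fits (5, 5, 10); releases (0, 2, 1), pool now (5, 7, 11)
  W2: need (1, 6, 3) fits (5, 7, 11); releases (1, 2, 3), pool now (6, 9, 14)
  W1: need (2, 6, 6) fits (6, 9, 14); releases (1, 2, 1), pool now (7, 11, 15)


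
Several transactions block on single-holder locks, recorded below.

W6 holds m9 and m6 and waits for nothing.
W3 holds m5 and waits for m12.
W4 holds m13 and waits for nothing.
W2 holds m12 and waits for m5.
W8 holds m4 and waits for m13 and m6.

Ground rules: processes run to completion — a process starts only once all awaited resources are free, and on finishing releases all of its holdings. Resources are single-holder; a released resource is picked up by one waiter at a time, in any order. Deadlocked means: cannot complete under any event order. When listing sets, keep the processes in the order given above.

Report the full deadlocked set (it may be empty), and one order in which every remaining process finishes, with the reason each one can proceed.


Deadlocked: W3 and W2.
Key observation: the waits loop around W3 -> W2 -> W3 with no way out; no other process is dragged down with it.
A valid finishing order for the others: W4, W6, W8.
Verifying each step:
  W4 waits on nothing -> runs at once and releases m13
  W6 waits on nothing -> runs at once and releases m9 and m6
  W8 waits on m13 and m6 — all released -> runs and releases m4


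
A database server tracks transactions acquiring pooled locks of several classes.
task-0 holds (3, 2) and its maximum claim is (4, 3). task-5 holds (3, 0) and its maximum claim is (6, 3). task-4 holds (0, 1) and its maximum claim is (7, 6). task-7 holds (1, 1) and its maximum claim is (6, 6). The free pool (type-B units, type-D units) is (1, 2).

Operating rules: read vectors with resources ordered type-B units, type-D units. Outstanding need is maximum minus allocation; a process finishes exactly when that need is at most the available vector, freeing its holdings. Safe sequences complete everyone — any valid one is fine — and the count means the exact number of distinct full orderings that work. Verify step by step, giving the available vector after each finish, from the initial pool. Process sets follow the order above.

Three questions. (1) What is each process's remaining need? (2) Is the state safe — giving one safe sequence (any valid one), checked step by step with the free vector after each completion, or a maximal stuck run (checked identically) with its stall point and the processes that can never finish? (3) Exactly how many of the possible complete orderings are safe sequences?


(1) Remaining need (order type-B units, type-D units):
  task-0: (1, 1)
  task-5: (3, 3)
  task-4: (7, 5)
  task-7: (5, 5)
(2) The state is UNSAFE.
Key observation: task-0, task-5 can finish, but then (7, 4) is all there is, and the blocked group's type-D units demands exceed it.
A maximal execution: task-0, task-5 — then nothing else fits. Step-by-step check:
  pool = (1, 2)
  task-0: need (1, 1) fits (1, 2); releases (3, 2), pool now (4, 4)
  task-5: need (3, 3) fits (4, 4); releases (3, 0), pool now (7, 4)
  task-4 cannot run: need (7, 5) vs free (7, 4) (insufficient type-D units)
  task-7 cannot run: need (5, 5) vs free (7, 4) (insufficient type-D units)
Permanently blocked: task-4 and task-7.
(3) Precisely 0 of the possible complete orderings are safe sequences.


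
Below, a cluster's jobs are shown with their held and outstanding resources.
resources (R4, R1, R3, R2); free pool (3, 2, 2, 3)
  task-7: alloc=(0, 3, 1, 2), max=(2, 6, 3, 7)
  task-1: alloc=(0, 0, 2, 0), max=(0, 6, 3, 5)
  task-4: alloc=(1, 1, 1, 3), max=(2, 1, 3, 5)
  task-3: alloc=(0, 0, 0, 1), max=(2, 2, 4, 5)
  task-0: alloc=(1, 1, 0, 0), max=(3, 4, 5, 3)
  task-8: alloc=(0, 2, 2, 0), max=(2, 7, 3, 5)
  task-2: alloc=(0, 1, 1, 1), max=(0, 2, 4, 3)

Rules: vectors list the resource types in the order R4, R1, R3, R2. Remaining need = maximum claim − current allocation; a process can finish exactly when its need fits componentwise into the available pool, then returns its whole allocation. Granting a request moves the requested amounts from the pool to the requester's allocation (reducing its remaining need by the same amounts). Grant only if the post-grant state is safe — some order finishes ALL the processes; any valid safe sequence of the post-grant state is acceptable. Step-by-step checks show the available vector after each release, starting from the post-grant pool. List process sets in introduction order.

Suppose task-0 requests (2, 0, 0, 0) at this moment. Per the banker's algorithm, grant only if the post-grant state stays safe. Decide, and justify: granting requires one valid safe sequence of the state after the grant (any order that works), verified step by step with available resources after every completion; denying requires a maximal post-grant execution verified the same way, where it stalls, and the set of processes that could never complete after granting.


GRANT: granting preserves safety; a valid post-grant sequence is task-4, task-2, task-3, task-7, task-0, task-8, task-1.
Key observation: with (1, 2, 2, 3) left after the transfer, task-4 can run at once — the state stays safe.
Verifying the post-grant state step by step:
  pool = (1, 2, 2, 3)
  task-4 needs (1, 0, 2, 2) <= (1, 2, 2, 3) -> finishes; pool += (1, 1, 1, 3) = (2, 3, 3, 6)
  task-2 needs (0, 1, 3, 2) <= (2, 3, 3, 6) -> finishes; pool += (0, 1, 1, 1) = (2, 4, 4, 7)
  task-3 needs (2, 2, 4, 4) <= (2, 4, 4, 7) -> finishes; pool += (0, 0, 0, 1) = (2, 4, 4, 8)
  task-7 needs (2, 3, 2, 5) <= (2, 4, 4, 8) -> finishes; pool += (0, 3, 1, 2) = (2, 7, 5, 10)
  task-0 needs (0, 3, 5, 3) <= (2, 7, 5, 10) -> finishes; pool += (3, 1, 0, 0) = (5, 8, 5, 10)
  task-8 needs (2, 5, 1, 5) <= (5, 8, 5, 10) -> finishes; pool += (0, 2, 2, 0) = (5, 10, 7, 10)
  task-1 needs (0, 6, 1, 5) <= (5, 10, 7, 10) -> finishes; pool += (0, 0, 2, 0) = (5, 10, 9, 10)


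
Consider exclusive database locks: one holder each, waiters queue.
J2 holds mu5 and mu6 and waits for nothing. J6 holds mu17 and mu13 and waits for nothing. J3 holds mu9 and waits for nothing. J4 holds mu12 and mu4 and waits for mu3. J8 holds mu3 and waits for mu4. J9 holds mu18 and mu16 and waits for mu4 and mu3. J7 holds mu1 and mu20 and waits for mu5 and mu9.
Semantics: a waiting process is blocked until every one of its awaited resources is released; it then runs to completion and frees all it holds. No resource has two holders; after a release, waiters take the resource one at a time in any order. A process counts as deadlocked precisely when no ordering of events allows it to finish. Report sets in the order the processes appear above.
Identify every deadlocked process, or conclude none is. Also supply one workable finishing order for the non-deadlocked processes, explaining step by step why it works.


Deadlocked: J4, J8 and J9.
Key observation: J4 -> J8 -> J4 is a circular wait — nothing in it can go first; J9 waits into the deadlock from upstream.
The rest can finish in the order J2, J6, J3, J7.
Walking it through:
  J2 waits on nothing -> runs at once and releases mu5 and mu6
  J6 waits on nothing -> runs at once and releases mu17 and mu13
  J3 waits on nothing -> runs at once and releases mu9
  J7: everything it awaited (mu5 and mu9) is free; runs, freeing mu1 and mu20


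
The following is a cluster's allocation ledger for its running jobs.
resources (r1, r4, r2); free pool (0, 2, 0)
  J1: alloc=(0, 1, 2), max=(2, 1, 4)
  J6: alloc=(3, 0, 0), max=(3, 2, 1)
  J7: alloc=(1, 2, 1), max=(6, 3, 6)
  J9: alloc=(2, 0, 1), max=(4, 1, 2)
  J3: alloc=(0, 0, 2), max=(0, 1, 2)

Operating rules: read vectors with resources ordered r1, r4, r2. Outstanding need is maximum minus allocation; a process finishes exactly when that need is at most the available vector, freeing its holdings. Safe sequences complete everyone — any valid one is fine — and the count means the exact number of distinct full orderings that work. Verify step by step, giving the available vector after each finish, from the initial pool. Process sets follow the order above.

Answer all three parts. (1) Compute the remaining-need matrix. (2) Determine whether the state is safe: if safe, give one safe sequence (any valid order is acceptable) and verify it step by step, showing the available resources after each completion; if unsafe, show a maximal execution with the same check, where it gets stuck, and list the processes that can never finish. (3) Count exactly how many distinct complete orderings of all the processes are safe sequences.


(1) Outstanding need per process (order r1, r4, r2):
  J1: (2, 0, 2)
  J6: (0, 2, 1)
  J7: (5, 1, 5)
  J9: (2, 1, 1)
  J3: (0, 1, 0)
(2) SAFE, for example via the order J3, J6, J9, J1, J7.
Key observation: at J6 the run first touches a limit — (0, 2, 1) against (0, 2, 2), exact on a resource it actually requests.
Step-by-step check:
  pool = (0, 2, 0)
  J3 needs (0, 1, 0) <= (0, 2, 0) -> finishes; pool += (0, 0, 2) = (0, 2, 2)
  J6 needs (0, 2, 1) <= (0, 2, 2) -> finishes; pool += (3, 0, 0) = (3, 2, 2)
  J9 needs (2, 1, 1) <= (3, 2, 2) -> finishes; pool += (2, 0, 1) = (5, 2, 3)
  J1 needs (2, 0, 2) <= (5, 2, 3) -> finishes; pool += (0, 1, 2) = (5, 3, 5)
  J7 needs (5, 1, 5) <= (5, 3, 5) -> finishes; pool += (1, 2, 1) = (6, 5, 6)
(3) The exact count: 2 of the possible complete orderings are safe sequences.


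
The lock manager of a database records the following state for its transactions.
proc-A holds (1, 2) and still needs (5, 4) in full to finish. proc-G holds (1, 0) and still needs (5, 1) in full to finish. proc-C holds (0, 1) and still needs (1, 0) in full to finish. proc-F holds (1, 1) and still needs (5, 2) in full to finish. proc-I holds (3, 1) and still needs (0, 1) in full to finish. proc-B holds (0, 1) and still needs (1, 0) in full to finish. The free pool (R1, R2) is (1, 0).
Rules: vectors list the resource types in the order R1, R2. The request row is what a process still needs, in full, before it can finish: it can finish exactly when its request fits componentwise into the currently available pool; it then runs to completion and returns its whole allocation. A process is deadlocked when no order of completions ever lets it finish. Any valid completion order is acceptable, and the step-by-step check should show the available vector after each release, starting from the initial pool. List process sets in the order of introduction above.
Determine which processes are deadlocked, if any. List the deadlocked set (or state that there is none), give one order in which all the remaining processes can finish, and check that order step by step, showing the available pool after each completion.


The deadlocked set is proc-A, proc-G and proc-F.
Key observation: the wall is R1: completing proc-C, proc-I, proc-B brings the pool only to (4, 3), and all the rest need more.
The rest can finish in the order proc-C, proc-I, proc-B. Check, step by step:
  pool = (1, 0)
  proc-C: need (1, 0) fits (1, 0); releases (0, 1), pool now (1, 1)
  proc-I: need (0, 1) fits (1, 1); releases (3, 1), pool now (4, 2)
  proc-B: need (1, 0) fits (4, 2); releases (0, 1), pool now (4, 3)
The blocked processes can never fit:
  proc-A cannot run: need (5, 4) vs free (4, 3) (insufficient R1 and R2)
  proc-G cannot run: need (5, 1) vs free (4, 3) (insufficient R1)
  proc-F cannot run: need (5, 2) vs free (4, 3) (insufficient R1)


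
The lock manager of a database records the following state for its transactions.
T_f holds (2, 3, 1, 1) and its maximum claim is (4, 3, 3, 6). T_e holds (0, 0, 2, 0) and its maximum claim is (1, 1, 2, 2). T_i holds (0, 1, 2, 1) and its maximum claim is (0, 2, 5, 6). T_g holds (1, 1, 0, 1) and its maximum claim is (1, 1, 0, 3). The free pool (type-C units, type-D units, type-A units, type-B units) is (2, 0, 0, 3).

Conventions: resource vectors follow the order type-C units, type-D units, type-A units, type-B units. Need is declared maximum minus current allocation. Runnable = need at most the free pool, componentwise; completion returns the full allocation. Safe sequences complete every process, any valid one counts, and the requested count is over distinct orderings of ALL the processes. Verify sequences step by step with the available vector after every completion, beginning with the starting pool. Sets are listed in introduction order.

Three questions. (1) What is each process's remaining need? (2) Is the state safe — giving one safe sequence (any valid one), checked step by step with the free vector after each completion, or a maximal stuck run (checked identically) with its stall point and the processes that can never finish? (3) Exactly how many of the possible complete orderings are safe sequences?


(1) Need matrix, components ordered type-C units, type-D units, type-A units, type-B units:
  T_f: (2, 0, 2, 5)
  T_e: (1, 1, 0, 2)
  T_i: (0, 1, 3, 5)
  T_g: (0, 0, 0, 2)
(2) UNSAFE — no complete ordering exists.
Key observation: type-B units is the bottleneck — with T_g, T_e done the pool holds (3, 1, 2, 4), short of every remaining need.
The run T_g, T_e cannot be extended any further. Step-by-step check:
  pool = (2, 0, 0, 3)
  T_g: need (0, 0, 0, 2) fits (2, 0, 0, 3); releases (1, 1, 0, 1), pool now (3, 1, 0, 4)
  T_e: need (1, 1, 0, 2) fits (3, 1, 0, 4); releases (0, 0, 2, 0), pool now (3, 1, 2, 4)
  blocked: T_f wants (2, 0, 2, 5), pool (3, 1, 2, 4) — not enough type-B units
  blocked: T_i wants (0, 1, 3, 5), pool (3, 1, 2, 4) — not enough type-A units and type-B units
Processes that can never finish: T_f and T_i.
(3) Precisely 0 of the possible complete orderings are safe sequences.


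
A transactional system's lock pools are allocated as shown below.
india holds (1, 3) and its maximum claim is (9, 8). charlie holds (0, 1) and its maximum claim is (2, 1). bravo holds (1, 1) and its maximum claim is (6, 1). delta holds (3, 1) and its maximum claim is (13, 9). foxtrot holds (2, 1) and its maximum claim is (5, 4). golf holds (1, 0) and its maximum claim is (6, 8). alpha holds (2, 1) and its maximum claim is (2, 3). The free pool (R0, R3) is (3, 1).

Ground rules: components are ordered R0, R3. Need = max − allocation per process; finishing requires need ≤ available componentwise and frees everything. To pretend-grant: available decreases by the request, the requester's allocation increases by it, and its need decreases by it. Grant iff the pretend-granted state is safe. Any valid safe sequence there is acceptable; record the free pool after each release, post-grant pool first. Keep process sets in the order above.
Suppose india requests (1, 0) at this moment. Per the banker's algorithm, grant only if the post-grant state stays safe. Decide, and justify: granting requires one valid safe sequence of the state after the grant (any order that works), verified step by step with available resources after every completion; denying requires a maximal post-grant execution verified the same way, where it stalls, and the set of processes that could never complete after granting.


GRANT — the state after the grant stays safe, e.g. via charlie, alpha, foxtrot, bravo, india, golf, delta.
Key observation: post-grant, (2, 1) remains, and an order beginning with charlie completes everyone.
Step-by-step check of the post-grant state:
  pool = (2, 1)
  charlie: need (2, 0) fits (2, 1); releases (0, 1), pool now (2, 2)
  alpha: need (0, 2) fits (2, 2); releases (2, 1), pool now (4, 3)
  foxtrot: need (3, 3) fits (4, 3); releases (2, 1), pool now (6, 4)
  bravo: need (5, 0) fits (6, 4); releases (1, 1), pool now (7, 5)
  india: need (7, 5) fits (7, 5); releases (2, 3), pool now (9, 8)
  golf: need (5, 8) fits (9, 8); releases (1, 0), pool now (10, 8)
  delta: need (10, 8) fits (10, 8); releases (3, 1), pool now (13, 9)


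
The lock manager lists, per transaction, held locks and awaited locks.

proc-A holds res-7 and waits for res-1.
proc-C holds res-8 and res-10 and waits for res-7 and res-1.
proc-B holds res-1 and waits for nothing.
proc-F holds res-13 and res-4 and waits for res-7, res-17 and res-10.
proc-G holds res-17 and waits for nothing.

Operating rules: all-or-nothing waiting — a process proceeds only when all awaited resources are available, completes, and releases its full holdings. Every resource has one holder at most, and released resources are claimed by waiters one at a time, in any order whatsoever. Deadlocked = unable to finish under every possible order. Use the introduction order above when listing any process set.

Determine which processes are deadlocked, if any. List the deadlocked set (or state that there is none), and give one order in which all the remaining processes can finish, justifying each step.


Nothing here is deadlocked.
Key observation: although several processes wait, no cycle exists — each chain bottoms out at a free runner.
A valid finishing order for the others: proc-B, proc-G, proc-A, proc-C, proc-F.
Walking it through:
  proc-B: no waits; runs immediately, freeing res-1
  proc-G: no waits; runs immediately, freeing res-17
  run proc-A (all its waits — res-1 — are resolved); releases res-7
  run proc-C (all its waits — res-7 and res-1 — are resolved); releases res-8 and res-10
  run proc-F (all its waits — res-7, res-17 and res-10 — are resolved); releases res-13 and res-4


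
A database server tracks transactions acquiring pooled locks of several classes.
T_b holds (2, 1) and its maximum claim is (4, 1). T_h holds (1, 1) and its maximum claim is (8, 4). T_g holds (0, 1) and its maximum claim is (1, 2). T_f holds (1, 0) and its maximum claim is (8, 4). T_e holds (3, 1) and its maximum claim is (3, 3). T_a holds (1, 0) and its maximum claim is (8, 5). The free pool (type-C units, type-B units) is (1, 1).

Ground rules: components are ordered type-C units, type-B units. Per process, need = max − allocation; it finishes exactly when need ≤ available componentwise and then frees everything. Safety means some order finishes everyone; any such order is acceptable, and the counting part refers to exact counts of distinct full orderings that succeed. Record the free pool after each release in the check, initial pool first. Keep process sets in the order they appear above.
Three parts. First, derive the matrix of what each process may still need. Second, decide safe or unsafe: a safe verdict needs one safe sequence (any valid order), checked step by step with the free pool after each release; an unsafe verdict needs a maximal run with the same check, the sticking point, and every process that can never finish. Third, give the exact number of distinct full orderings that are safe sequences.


(1) Need matrix, components ordered type-C units, type-B units:
  T_b: (2, 0)
  T_h: (7, 3)
  T_g: (1, 1)
  T_f: (7, 4)
  T_e: (0, 2)
  T_a: (7, 5)
(2) The state is UNSAFE.
Key observation: after T_g, T_e, T_b complete, (6, 4) is the best the pool ever gets, yet each leftover process wants more type-C units.
A maximal execution: T_g, T_e, T_b — then nothing else fits. Walking it through:
  pool = (1, 1)
  T_g: need (1, 1) fits (1, 1); releases (0, 1), pool now (1, 2)
  T_e: need (0, 2) fits (1, 2); releases (3, 1), pool now (4, 3)
  T_b: need (2, 0) fits (4, 3); releases (2, 1), pool now (6, 4)
  T_h cannot run: need (7, 3) vs free (6, 4) (insufficient type-C units)
  T_f cannot run: need (7, 4) vs free (6, 4) (insufficient type-C units)
  T_a cannot run: need (7, 5) vs free (6, 4) (insufficient type-C units and type-B units)
Never able to finish: T_h, T_f and T_a.
(3) Precisely 0 of the possible complete orderings are safe sequences.


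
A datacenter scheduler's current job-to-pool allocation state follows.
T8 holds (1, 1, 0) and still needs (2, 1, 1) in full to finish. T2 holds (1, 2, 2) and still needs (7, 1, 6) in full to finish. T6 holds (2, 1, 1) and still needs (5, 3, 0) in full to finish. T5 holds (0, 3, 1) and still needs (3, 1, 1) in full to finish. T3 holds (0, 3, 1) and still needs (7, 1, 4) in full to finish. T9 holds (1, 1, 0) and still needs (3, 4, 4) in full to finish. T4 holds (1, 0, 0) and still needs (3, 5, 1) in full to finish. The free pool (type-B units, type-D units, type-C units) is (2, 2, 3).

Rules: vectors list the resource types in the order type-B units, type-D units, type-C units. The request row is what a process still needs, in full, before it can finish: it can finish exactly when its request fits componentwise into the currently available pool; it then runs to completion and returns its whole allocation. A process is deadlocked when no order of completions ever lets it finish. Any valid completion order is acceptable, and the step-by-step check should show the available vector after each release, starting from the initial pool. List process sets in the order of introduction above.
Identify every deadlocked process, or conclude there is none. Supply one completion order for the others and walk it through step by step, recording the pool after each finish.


The deadlocked set is empty.
Key observation: T8 fits the free pool immediately, and its release cascades until everyone finishes.
A valid finishing order for the others: T8, T5, T4, T9, T6, T3, T2. Check, step by step:
  pool = (2, 2, 3)
  run T8 (needs (2, 1, 1), free (2, 2, 3)); after release of (1, 1, 0) the pool is (3, 3, 3)
  run T5 (needs (3, 1, 1), free (3, 3, 3)); after release of (0, 3, 1) the pool is (3, 6, 4)
  run T4 (needs (3, 5, 1), free (3, 6, 4)); after release of (1, 0, 0) the pool is (4, 6, 4)
  run T9 (needs (3, 4, 4), free (4, 6, 4)); after release of (1, 1, 0) the pool is (5, 7, 4)
  run T6 (needs (5, 3, 0), free (5, 7, 4)); after release of (2, 1, 1) the pool is (7, 8, 5)
  run T3 (needs (7, 1, 4), free (7, 8, 5)); after release of (0, 3, 1) the pool is (7, 11, 6)
  run T2 (needs (7, 1, 6), free (7, 11, 6)); after release of (1, 2, 2) the pool is (8, 13, 8)


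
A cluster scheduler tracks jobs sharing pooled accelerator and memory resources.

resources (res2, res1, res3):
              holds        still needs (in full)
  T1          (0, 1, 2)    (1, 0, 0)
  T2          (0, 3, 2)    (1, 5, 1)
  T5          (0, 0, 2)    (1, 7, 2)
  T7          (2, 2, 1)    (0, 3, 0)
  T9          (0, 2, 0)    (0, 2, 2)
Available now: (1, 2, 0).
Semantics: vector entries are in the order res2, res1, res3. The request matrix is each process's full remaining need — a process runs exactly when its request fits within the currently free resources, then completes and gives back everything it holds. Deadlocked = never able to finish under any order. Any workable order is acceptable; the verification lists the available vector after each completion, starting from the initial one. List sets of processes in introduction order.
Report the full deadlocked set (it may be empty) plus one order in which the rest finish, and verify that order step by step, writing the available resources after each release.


The deadlocked set is empty.
Key observation: beginning at T1, releases accumulate fast enough that every process eventually fits.
A valid finishing order for the others: T1, T7, T9, T2, T5. Verifying each step:
  pool = (1, 2, 0)
  run T1 (needs (1, 0, 0), free (1, 2, 0)); after release of (0, 1, 2) the pool is (1, 3, 2)
  run T7 (needs (0, 3, 0), free (1, 3, 2)); after release of (2, 2, 1) the pool is (3, 5, 3)
  run T9 (needs (0, 2, 2), free (3, 5, 3)); after release of (0, 2, 0) the pool is (3, 7, 3)
  run T2 (needs (1, 5, 1), free (3, 7, 3)); after release of (0, 3, 2) the pool is (3, 10, 5)
  run T5 (needs (1, 7, 2), free (3, 10, 5)); after release of (0, 0, 2) the pool is (3, 10, 7)


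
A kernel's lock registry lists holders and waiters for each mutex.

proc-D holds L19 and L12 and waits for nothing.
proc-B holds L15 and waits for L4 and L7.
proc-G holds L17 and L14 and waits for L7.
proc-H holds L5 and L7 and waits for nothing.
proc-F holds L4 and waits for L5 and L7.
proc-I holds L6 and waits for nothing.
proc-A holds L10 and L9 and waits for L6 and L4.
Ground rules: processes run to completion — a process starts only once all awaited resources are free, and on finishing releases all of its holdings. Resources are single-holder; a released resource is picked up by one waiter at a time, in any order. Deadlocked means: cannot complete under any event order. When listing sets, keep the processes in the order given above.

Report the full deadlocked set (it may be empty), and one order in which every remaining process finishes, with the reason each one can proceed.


Nothing here is deadlocked.
Key observation: all waits point, directly or indirectly, at processes that can finish, so nothing is permanently blocked.
A valid finishing order for the others: proc-H, proc-I, proc-G, proc-F, proc-B, proc-D, proc-A.
Step-by-step check:
  run proc-H (it waits on nothing); releases L5 and L7
  run proc-I (it waits on nothing); releases L6
  proc-G waits on L7 — all released -> runs and releases L17 and L14
  proc-F waits on L5 and L7 — all released -> runs and releases L4
  proc-B waits on L4 and L7 — all released -> runs and releases L15
  run proc-D (it waits on nothing); releases L19 and L12
  proc-A waits on L6 and L4 — all released -> runs and releases L10 and L9


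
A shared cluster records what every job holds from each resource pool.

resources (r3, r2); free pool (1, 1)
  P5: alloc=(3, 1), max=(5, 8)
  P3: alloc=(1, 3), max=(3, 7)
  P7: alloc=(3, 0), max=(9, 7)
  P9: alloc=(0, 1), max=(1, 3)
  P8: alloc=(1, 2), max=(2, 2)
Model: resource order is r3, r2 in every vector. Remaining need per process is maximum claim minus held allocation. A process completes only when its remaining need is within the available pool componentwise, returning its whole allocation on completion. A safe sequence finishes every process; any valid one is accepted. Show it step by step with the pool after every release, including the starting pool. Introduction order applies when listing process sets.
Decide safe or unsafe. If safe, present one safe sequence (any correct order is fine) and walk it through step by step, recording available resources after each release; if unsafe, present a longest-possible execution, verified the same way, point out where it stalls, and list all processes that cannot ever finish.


SAFE — a valid safe sequence is P8, P9, P3, P5, P7.
Key observation: the first exact fit in this order is P8 — it needs (1, 0) with (1, 1) free, meeting a requested resource to the last unit.
Check, step by step:
  pool = (1, 1)
  P8: need (1, 0) fits (1, 1); releases (1, 2), pool now (2, 3)
  P9: need (1, 2) fits (2, 3); releases (0, 1), pool now (2, 4)
  P3: need (2, 4) fits (2, 4); releases (1, 3), pool now (3, 7)
  P5: need (2, 7) fits (3, 7); releases (3, 1), pool now (6, 8)
  P7: need (6, 7) fits (6, 8); releases (3, 0), pool now (9, 8)


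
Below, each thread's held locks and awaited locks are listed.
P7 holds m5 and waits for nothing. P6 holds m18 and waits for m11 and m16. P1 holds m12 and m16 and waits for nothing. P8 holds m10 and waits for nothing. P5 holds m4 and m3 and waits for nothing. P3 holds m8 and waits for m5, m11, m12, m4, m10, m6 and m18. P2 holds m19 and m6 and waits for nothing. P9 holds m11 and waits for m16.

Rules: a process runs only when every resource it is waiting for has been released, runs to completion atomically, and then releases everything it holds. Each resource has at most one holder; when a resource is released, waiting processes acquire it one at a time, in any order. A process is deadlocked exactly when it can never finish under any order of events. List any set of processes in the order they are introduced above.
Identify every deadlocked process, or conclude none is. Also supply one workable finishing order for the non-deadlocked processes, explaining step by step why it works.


No process is deadlocked.
Key observation: although several processes wait, no cycle exists — each chain bottoms out at a free runner.
One completion order for the rest: P2, P1, P9, P5, P6, P8, P7, P3.
Verifying each step:
  P2: no waits; runs immediately, freeing m19 and m6
  P1: no waits; runs immediately, freeing m12 and m16
  P9 waits on m16 — all released -> runs and releases m11
  P5: no waits; runs immediately, freeing m4 and m3
  P6 waits on m11 and m16 — all released -> runs and releases m18
  P8: no waits; runs immediately, freeing m10
  P7: no waits; runs immediately, freeing m5
  P3 waits on m5, m11, m12, m4, m10, m6 and m18 — all released -> runs and releases m8


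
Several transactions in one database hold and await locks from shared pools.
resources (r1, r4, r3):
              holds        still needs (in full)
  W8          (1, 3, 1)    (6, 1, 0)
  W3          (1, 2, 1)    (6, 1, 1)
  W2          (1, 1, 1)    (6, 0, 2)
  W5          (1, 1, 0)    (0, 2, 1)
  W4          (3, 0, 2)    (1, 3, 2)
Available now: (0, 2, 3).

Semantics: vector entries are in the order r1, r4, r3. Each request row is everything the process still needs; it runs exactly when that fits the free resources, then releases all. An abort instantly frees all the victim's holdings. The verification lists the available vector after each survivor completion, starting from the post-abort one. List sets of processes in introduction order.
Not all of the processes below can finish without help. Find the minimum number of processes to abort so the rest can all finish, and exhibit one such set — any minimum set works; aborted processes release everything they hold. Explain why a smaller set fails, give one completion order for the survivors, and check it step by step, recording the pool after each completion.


The answer: abort W8 and W3.
Key observation: aborting W8 and W3 returns (2, 5, 2), and W2 — hopeless before — runs at step 3 with the returned capacity in the pool.
Minimality, checking each single-abort alternative: W8 alone leaves W3 blocked (short on r1); W3 alone leaves W8 blocked (short on r1); W2 alone leaves W8 blocked (short on r1); W5 alone leaves W8 blocked (short on r1); W4 alone leaves W8 blocked (short on r1).
One survivor order: W4, W5, W2. Check, step by step (post-abort pool first):
  pool = (2, 7, 5)
  W4: need (1, 3, 2) fits (2, 7, 5); releases (3, 0, 2), pool now (5, 7, 7)
  W5: need (0, 2, 1) fits (5, 7, 7); releases (1, 1, 0), pool now (6, 8, 7)
  W2: need (6, 0, 2) fits (6, 8, 7); releases (1, 1, 1), pool now (7, 9, 8)


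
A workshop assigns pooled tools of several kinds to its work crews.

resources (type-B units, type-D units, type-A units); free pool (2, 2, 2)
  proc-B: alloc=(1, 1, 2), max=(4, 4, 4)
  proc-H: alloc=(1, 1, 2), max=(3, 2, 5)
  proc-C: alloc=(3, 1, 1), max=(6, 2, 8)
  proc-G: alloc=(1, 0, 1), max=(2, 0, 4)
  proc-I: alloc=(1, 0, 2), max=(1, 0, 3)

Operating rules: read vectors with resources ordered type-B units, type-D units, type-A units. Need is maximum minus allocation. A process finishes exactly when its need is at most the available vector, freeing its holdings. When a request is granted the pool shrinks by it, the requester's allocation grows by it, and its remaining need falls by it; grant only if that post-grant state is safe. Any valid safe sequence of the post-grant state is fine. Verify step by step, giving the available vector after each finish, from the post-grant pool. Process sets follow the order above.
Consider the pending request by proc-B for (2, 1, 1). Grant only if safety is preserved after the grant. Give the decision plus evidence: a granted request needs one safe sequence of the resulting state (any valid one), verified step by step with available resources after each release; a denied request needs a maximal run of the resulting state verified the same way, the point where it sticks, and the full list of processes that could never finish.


GRANT — the state after the grant stays safe, e.g. via proc-I, proc-G, proc-H, proc-B, proc-C.
Key observation: post-grant, (0, 1, 1) remains, and an order beginning with proc-I completes everyone.
Check on the post-grant state, step by step:
  pool = (0, 1, 1)
  proc-I needs (0, 0, 1) <= (0, 1, 1) -> finishes; pool += (1, 0, 2) = (1, 1, 3)
  proc-G needs (1, 0, 3) <= (1, 1, 3) -> finishes; pool += (1, 0, 1) = (2, 1, 4)
  proc-H needs (2, 1, 3) <= (2, 1, 4) -> finishes; pool += (1, 1, 2) = (3, 2, 6)
  proc-B needs (1, 2, 1) <= (3, 2, 6) -> finishes; pool += (3, 2, 3) = (6, 4, 9)
  proc-C needs (3, 1, 7) <= (6, 4, 9) -> finishes; pool += (3, 1, 1) = (9, 5, 10)


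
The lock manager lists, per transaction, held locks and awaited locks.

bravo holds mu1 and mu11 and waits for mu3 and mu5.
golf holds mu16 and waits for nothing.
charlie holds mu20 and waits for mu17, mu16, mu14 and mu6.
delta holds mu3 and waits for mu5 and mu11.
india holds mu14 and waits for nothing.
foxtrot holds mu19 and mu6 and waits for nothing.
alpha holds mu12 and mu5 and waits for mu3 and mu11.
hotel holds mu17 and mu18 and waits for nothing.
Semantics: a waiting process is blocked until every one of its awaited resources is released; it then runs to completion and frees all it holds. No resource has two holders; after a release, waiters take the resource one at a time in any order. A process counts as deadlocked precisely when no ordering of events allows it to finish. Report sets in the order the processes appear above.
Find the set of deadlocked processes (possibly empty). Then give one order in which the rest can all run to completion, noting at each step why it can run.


Deadlocked: bravo, delta and alpha.
Key observation: nobody on the ring bravo -> delta -> bravo can start until another member finishes, which never happens; alpha is caught in further circular waits.
One completion order for the rest: india, hotel, golf, foxtrot, charlie.
Step-by-step check:
  india waits on nothing -> runs at once and releases mu14
  hotel waits on nothing -> runs at once and releases mu17 and mu18
  golf waits on nothing -> runs at once and releases mu16
  foxtrot waits on nothing -> runs at once and releases mu19 and mu6
  charlie: everything it awaited (mu17, mu16, mu14 and mu6) is free; runs, freeing mu20


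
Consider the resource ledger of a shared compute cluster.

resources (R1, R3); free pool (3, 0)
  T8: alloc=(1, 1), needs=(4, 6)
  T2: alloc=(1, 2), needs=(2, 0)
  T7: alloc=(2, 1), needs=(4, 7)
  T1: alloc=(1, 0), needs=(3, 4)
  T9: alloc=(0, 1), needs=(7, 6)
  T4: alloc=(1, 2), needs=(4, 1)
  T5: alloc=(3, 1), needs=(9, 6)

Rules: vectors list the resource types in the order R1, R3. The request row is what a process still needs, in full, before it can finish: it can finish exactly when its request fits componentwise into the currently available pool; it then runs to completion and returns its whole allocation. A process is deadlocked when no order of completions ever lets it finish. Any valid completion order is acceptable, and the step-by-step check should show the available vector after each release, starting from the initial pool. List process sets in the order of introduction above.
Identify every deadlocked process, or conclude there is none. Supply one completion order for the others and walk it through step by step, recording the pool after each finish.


Deadlocked: T8, T7, T9 and T5.
Key observation: even finishing T2, T4, T1 leaves just (6, 4) free — too little R3 for any of the remaining processes.
A valid finishing order for the others: T2, T4, T1. Walking it through:
  pool = (3, 0)
  T2 needs (2, 0) <= (3, 0) -> finishes; pool += (1, 2) = (4, 2)
  T4 needs (4, 1) <= (4, 2) -> finishes; pool += (1, 2) = (5, 4)
  T1 needs (3, 4) <= (5, 4) -> finishes; pool += (1, 0) = (6, 4)
The stuck group stays short no matter what:
  blocked: T8 wants (4, 6), pool (6, 4) — not enough R3
  blocked: T7 wants (4, 7), pool (6, 4) — not enough R3
  blocked: T9 wants (7, 6), pool (6, 4) — not enough R1 and R3
  blocked: T5 wants (9, 6), pool (6, 4) — not enough R1 and R3


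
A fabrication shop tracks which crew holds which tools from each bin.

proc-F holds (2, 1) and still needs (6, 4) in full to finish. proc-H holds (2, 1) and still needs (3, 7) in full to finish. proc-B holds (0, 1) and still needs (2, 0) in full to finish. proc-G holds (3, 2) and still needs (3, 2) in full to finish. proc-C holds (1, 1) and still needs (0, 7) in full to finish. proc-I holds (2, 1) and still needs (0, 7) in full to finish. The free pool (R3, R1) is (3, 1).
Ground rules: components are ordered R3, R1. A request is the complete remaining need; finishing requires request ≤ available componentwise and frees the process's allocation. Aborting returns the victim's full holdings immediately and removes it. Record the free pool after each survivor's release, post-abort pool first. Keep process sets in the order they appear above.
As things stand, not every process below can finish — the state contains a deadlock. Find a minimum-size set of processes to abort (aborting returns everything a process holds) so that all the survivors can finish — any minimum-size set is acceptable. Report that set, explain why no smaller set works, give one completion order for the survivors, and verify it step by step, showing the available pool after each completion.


Minimum abort set: proc-C and proc-I.
Key observation: proc-H was stuck for good until proc-C and proc-I gave back (3, 2); in the order shown it finishes at step 4.
No one abort is enough; case by case: proc-F alone leaves proc-H blocked (short on R1); proc-H alone leaves proc-C blocked (short on R1); proc-B alone leaves proc-H blocked (short on R1); proc-G alone leaves proc-H blocked (short on R1); proc-C alone leaves proc-H blocked (short on R1); proc-I alone leaves proc-H blocked (short on R1).
One survivor order: proc-G, proc-F, proc-B, proc-H. Step-by-step check (post-abort pool first):
  pool = (6, 3)
  run proc-G (needs (3, 2), free (6, 3)); after release of (3, 2) the pool is (9, 5)
  run proc-F (needs (6, 4), free (9, 5)); after release of (2, 1) the pool is (11, 6)
  run proc-B (needs (2, 0), free (11, 6)); after release of (0, 1) the pool is (11, 7)
  run proc-H (needs (3, 7), free (11, 7)); after release of (2, 1) the pool is (13, 8)


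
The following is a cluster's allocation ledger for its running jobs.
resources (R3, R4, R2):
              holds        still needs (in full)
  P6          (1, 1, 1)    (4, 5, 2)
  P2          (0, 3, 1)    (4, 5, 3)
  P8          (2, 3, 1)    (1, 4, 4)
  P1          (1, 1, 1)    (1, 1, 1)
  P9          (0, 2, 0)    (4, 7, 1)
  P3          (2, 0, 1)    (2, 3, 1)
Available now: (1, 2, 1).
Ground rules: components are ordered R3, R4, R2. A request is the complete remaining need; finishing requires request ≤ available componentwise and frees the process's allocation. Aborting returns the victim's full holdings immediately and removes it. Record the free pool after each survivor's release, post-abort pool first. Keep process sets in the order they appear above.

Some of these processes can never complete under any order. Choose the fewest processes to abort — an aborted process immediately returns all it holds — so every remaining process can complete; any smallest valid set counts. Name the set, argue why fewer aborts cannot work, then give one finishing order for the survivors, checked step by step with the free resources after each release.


Abort P8.
Key observation: P6 had no path to completion before; after the abort of P8 ((2, 3, 1) returned), step 2 is where it fits.
Why nothing smaller works: aborting no one leaves the state deadlocked as given.
Survivors finish in the order: P3, P6, P1, P2, P9. Check, step by step (pool after the aborts first):
  pool = (3, 5, 2)
  P3 needs (2, 3, 1) <= (3, 5, 2) -> finishes; pool += (2, 0, 1) = (5, 5, 3)
  P6 needs (4, 5, 2) <= (5, 5, 3) -> finishes; pool += (1, 1, 1) = (6, 6, 4)
  P1 needs (1, 1, 1) <= (6, 6, 4) -> finishes; pool += (1, 1, 1) = (7, 7, 5)
  P2 needs (4, 5, 3) <= (7, 7, 5) -> finishes; pool += (0, 3, 1) = (7, 10, 6)
  P9 needs (4, 7, 1) <= (7, 10, 6) -> finishes; pool += (0, 2, 0) = (7, 12, 6)
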